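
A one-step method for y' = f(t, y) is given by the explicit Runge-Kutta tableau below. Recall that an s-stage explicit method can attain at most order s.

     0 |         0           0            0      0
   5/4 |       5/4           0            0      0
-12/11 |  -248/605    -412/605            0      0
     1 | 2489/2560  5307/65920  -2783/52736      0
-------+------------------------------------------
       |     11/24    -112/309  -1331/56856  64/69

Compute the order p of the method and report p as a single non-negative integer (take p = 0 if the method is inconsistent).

b = (11/24, -112/309, -1331/56856, 64/69)
c = (0, 5/4, -12/11, 1)
Ac = (0, 0, -103/121, 81/512)
Σ b_i: 11/24·1 + (-112/309)·1 + (-1331/56856)·1 + 64/69·1 = 1 ✓
b·c: (-112/309)·5/4 + (-1331/56856)·(-12/11) + 64/69·1 = 1/2 ✓
b·c²: (-112/309)·25/16 + (-1331/56856)·144/121 + 64/69·1 = 1/3 ✓
b·Ac: (-1331/56856)·(-103/121) + 64/69·81/512 = 1/6 ✓
b·c³: (-112/309)·125/64 + (-1331/56856)·(-1728/1331) + 64/69·1 = 1/4 ✓
b·(c∘Ac): (-1331/56856)·1236/1331 + 64/69·81/512 = 1/8 ✓
b·Ac²: (-1331/56856)·(-515/484) + 64/69·129/2048 = 1/12 ✓
b·A²c: 64/69·23/512 = 1/24 ✓; 4 stages ⇒ order 4.

4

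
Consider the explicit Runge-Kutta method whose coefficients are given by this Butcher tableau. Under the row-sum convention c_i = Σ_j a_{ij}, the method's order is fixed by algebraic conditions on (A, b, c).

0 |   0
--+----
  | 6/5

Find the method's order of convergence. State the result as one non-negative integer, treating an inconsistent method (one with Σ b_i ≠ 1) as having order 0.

0

b = (6/5)
c = (0)
Σ b_i: 6/5·1 = 6/5 ≠ 1 ⇒ order 0.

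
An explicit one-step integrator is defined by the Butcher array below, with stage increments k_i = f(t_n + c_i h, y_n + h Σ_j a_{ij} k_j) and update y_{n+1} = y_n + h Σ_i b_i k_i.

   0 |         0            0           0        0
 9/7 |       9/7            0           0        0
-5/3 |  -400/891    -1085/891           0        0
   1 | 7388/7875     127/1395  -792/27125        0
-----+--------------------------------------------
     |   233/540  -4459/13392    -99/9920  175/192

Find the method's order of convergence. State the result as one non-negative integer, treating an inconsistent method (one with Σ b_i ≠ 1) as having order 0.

4

b = (233/540, -4459/13392, -99/9920, 175/192)
c = (0, 9/7, -5/3, 1)
Ac = (0, 0, -155/99, 29/175)
Σ b_i: 233/540·1 + (-4459/13392)·1 + (-99/9920)·1 + 175/192·1 = 1 ✓
b·c: (-4459/13392)·9/7 + (-99/9920)·(-5/3) + 175/192·1 = 1/2 ✓
b·c²: (-4459/13392)·81/49 + (-99/9920)·25/9 + 175/192·1 = 1/3 ✓
b·Ac: (-99/9920)·(-155/99) + 175/192·29/175 = 1/6 ✓
b·c³: (-4459/13392)·729/343 + (-99/9920)·(-125/27) + 175/192·1 = 1/4 ✓
b·(c∘Ac): (-99/9920)·775/297 + 175/192·29/175 = 1/8 ✓
b·Ac²: (-99/9920)·(-155/77) + 175/192·17/245 = 1/12 ✓
b·A²c: 175/192·8/175 = 1/24 ✓; 4 stages ⇒ order 4.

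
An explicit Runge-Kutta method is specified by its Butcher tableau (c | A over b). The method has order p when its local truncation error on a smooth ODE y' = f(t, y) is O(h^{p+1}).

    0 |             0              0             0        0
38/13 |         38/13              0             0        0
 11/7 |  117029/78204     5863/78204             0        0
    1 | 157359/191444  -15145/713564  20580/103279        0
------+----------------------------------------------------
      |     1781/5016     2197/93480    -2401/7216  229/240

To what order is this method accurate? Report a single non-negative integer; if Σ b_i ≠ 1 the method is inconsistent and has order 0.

4

b = (1781/5016, 2197/93480, -2401/7216, 229/240)
c = (0, 38/13, 11/7, 1)
Ac = (0, 0, 451/2058, 115/458)
Σ b_i: 1781/5016·1 + 2197/93480·1 + (-2401/7216)·1 + 229/240·1 = 1 ✓
b·c: 2197/93480·38/13 + (-2401/7216)·11/7 + 229/240·1 = 1/2 ✓
b·c²: 2197/93480·1444/169 + (-2401/7216)·121/49 + 229/240·1 = 1/3 ✓
b·Ac: (-2401/7216)·451/2058 + 229/240·115/458 = 1/6 ✓
b·c³: 2197/93480·54872/2197 + (-2401/7216)·1331/343 + 229/240·1 = 1/4 ✓
b·(c∘Ac): (-2401/7216)·4961/14406 + 229/240·115/458 = 1/8 ✓
b·Ac²: (-2401/7216)·8569/13377 + 229/240·925/2977 = 1/12 ✓
b·A²c: 229/240·10/229 = 1/24 ✓; 4 stages ⇒ order 4.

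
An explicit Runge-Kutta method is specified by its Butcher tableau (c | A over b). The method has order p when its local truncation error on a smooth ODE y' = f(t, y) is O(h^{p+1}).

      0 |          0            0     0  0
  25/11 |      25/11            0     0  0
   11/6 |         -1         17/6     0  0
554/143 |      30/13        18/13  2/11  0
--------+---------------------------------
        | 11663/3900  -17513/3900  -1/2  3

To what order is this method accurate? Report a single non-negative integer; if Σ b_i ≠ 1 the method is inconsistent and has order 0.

2

b = (11663/3900, -17513/3900, -1/2, 3)
c = (0, 25/11, 11/6, 554/143)
Ac = (0, 0, 425/66, 1493/429)
Σ b_i: 11663/3900·1 + (-17513/3900)·1 + (-1/2)·1 + 3·1 = 1 ✓
b·c: (-17513/3900)·25/11 + (-1/2)·11/6 + 3·554/143 = 1/2 ✓
b·c²: (-17513/3900)·625/121 + (-1/2)·121/36 + 3·306916/20449 = 29669177/1472328 ≠ 1/3 ⇒ order 2.
b·Ac: (-1/2)·425/66 + 3·1493/429 = 12391/1716 ≠ 1/6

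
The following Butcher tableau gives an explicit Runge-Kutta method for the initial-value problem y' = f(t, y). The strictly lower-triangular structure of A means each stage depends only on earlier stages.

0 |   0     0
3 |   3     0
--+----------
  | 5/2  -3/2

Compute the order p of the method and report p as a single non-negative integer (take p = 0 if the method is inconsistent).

b = (5/2, -3/2)
c = (0, 3)
Σ b_i: 5/2·1 + (-3/2)·1 = 1 ✓
b·c: (-3/2)·3 = -9/2 ≠ 1/2 ⇒ order 1.

1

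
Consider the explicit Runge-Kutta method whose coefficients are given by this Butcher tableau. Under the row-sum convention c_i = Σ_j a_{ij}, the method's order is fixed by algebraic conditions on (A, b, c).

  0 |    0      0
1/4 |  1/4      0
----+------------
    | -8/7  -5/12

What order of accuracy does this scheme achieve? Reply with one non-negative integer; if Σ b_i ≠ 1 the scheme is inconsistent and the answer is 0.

0

b = (-8/7, -5/12)
c = (0, 1/4)
Σ b_i: (-8/7)·1 + (-5/12)·1 = -131/84 ≠ 1 ⇒ order 0.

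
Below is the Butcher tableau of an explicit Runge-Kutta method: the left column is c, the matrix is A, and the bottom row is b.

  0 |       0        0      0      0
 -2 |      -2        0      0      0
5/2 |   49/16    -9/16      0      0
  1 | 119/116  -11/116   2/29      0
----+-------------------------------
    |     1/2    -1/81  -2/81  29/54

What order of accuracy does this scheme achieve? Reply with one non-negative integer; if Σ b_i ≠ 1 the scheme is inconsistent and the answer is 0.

b = (1/2, -1/81, -2/81, 29/54)
c = (0, -2, 5/2, 1)
Ac = (0, 0, 9/8, 21/58)
Σ b_i: 1/2·1 + (-1/81)·1 + (-2/81)·1 + 29/54·1 = 1 ✓
b·c: (-1/81)·(-2) + (-2/81)·5/2 + 29/54·1 = 1/2 ✓
b·c²: (-1/81)·4 + (-2/81)·25/4 + 29/54·1 = 1/3 ✓
b·Ac: (-2/81)·9/8 + 29/54·21/58 = 1/6 ✓
b·c³: (-1/81)·(-8) + (-2/81)·125/8 + 29/54·1 = 1/4 ✓
b·(c∘Ac): (-2/81)·45/16 + 29/54·21/58 = 1/8 ✓
b·Ac²: (-2/81)·(-9/4) + 29/54·3/58 = 1/12 ✓
b·A²c: 29/54·9/116 = 1/24 ✓; 4 stages ⇒ order 4.

4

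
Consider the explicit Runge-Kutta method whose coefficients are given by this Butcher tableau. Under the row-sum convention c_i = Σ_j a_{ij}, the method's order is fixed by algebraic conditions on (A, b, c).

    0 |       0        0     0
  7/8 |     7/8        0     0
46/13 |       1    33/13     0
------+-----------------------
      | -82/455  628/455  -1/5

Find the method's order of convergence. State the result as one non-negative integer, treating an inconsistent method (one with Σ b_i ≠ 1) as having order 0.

2

b = (-82/455, 628/455, -1/5)
c = (0, 7/8, 46/13)
Ac = (0, 0, 231/104)
Σ b_i: (-82/455)·1 + 628/455·1 + (-1/5)·1 = 1 ✓
b·c: 628/455·7/8 + (-1/5)·46/13 = 1/2 ✓
b·c²: 628/455·49/64 + (-1/5)·2116/169 = -19569/13520 ≠ 1/3 ⇒ order 2.
b·Ac: (-1/5)·231/104 = -231/520 ≠ 1/6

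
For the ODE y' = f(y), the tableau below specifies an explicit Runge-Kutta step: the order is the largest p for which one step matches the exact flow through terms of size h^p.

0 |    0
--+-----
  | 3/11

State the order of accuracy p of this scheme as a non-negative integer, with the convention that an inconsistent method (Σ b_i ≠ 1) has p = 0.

b = (3/11)
c = (0)
Σ b_i: 3/11·1 = 3/11 ≠ 1 ⇒ order 0.

0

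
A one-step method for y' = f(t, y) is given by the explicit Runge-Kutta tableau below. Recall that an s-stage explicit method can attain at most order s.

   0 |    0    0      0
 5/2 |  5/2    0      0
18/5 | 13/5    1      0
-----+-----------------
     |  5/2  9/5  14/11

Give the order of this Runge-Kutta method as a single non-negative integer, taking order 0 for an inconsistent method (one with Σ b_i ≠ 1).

b = (5/2, 9/5, 14/11)
c = (0, 5/2, 18/5)
Ac = (0, 0, 5/2)
Σ b_i: 5/2·1 + 9/5·1 + 14/11·1 = 613/110 ≠ 1 ⇒ order 0.

0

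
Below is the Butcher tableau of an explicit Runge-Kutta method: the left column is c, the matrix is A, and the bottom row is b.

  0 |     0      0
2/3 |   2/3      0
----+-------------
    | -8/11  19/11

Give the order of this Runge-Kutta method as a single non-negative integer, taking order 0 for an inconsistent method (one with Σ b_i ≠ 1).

1

b = (-8/11, 19/11)
c = (0, 2/3)
Σ b_i: (-8/11)·1 + 19/11·1 = 1 ✓
b·c: 19/11·2/3 = 38/33 ≠ 1/2 ⇒ order 1.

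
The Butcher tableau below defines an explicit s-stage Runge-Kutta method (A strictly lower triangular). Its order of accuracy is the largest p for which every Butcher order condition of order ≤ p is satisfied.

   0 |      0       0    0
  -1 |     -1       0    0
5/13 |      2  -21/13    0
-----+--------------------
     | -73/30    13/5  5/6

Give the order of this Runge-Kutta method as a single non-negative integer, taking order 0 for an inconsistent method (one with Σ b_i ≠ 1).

1

b = (-73/30, 13/5, 5/6)
c = (0, -1, 5/13)
Ac = (0, 0, 21/13)
Σ b_i: (-73/30)·1 + 13/5·1 + 5/6·1 = 1 ✓
b·c: 13/5·(-1) + 5/6·5/13 = -889/390 ≠ 1/2 ⇒ order 1.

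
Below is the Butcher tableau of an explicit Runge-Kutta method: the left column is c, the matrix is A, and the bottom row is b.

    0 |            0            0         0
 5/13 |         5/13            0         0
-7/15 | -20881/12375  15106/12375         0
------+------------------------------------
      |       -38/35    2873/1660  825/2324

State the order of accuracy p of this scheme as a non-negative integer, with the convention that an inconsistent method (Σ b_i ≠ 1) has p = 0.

3

b = (-38/35, 2873/1660, 825/2324)
c = (0, 5/13, -7/15)
Ac = (0, 0, 1162/2475)
Σ b_i: (-38/35)·1 + 2873/1660·1 + 825/2324·1 = 1 ✓
b·c: 2873/1660·5/13 + 825/2324·(-7/15) = 1/2 ✓
b·c²: 2873/1660·25/169 + 825/2324·49/225 = 1/3 ✓
b·Ac: 825/2324·1162/2475 = 1/6 ✓; 3 stages ⇒ order 3.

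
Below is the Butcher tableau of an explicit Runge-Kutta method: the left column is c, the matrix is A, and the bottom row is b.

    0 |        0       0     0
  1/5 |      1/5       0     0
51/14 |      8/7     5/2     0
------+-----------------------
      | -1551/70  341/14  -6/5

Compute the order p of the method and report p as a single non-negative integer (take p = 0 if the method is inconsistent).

b = (-1551/70, 341/14, -6/5)
c = (0, 1/5, 51/14)
Ac = (0, 0, 1/2)
Σ b_i: (-1551/70)·1 + 341/14·1 + (-6/5)·1 = 1 ✓
b·c: 341/14·1/5 + (-6/5)·51/14 = 1/2 ✓
b·c²: 341/14·1/25 + (-6/5)·2601/196 = -18314/1225 ≠ 1/3 ⇒ order 2.
b·Ac: (-6/5)·1/2 = -3/5 ≠ 1/6

2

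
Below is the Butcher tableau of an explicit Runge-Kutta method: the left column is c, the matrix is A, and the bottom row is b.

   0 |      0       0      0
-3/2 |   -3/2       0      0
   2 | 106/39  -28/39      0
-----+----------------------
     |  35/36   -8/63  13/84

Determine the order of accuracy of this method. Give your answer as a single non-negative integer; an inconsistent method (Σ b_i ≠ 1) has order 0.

b = (35/36, -8/63, 13/84)
c = (0, -3/2, 2)
Ac = (0, 0, 14/13)
Σ b_i: 35/36·1 + (-8/63)·1 + 13/84·1 = 1 ✓
b·c: (-8/63)·(-3/2) + 13/84·2 = 1/2 ✓
b·c²: (-8/63)·9/4 + 13/84·4 = 1/3 ✓
b·Ac: 13/84·14/13 = 1/6 ✓; 3 stages ⇒ order 3.

3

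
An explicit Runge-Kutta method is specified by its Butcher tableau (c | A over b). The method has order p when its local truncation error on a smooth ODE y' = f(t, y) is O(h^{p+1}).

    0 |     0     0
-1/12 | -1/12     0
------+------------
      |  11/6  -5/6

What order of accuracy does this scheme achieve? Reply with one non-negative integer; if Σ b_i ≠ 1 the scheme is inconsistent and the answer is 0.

b = (11/6, -5/6)
c = (0, -1/12)
Σ b_i: 11/6·1 + (-5/6)·1 = 1 ✓
b·c: (-5/6)·(-1/12) = 5/72 ≠ 1/2 ⇒ order 1.

1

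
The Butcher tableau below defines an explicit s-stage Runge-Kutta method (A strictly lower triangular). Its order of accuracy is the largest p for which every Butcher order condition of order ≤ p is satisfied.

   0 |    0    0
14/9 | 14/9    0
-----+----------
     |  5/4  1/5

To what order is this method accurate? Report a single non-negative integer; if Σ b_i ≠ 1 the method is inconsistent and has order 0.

b = (5/4, 1/5)
c = (0, 14/9)
Σ b_i: 5/4·1 + 1/5·1 = 29/20 ≠ 1 ⇒ order 0.

0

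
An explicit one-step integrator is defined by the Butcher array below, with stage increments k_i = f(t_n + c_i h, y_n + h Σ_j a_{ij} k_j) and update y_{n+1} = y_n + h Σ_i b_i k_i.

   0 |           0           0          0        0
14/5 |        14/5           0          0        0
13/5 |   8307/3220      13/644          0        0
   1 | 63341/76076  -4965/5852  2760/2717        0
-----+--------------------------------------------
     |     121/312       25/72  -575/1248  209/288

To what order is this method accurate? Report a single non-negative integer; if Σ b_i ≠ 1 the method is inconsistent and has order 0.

b = (121/312, 25/72, -575/1248, 209/288)
c = (0, 14/5, 13/5, 1)
Ac = (0, 0, 13/230, 111/418)
Σ b_i: 121/312·1 + 25/72·1 + (-575/1248)·1 + 209/288·1 = 1 ✓
b·c: 25/72·14/5 + (-575/1248)·13/5 + 209/288·1 = 1/2 ✓
b·c²: 25/72·196/25 + (-575/1248)·169/25 + 209/288·1 = 1/3 ✓
b·Ac: (-575/1248)·13/230 + 209/288·111/418 = 1/6 ✓
b·c³: 25/72·2744/125 + (-575/1248)·2197/125 + 209/288·1 = 1/4 ✓
b·(c∘Ac): (-575/1248)·169/1150 + 209/288·111/418 = 1/8 ✓
b·Ac²: (-575/1248)·91/575 + 209/288·45/209 = 1/12 ✓
b·A²c: 209/288·12/209 = 1/24 ✓; 4 stages ⇒ order 4.

4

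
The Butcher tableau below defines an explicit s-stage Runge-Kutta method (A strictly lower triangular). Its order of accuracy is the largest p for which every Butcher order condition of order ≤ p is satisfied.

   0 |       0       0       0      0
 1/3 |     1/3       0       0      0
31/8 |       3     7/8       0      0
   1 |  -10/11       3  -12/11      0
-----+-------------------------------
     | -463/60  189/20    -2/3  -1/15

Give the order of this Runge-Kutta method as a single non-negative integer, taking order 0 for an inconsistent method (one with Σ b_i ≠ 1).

b = (-463/60, 189/20, -2/3, -1/15)
c = (0, 1/3, 31/8, 1)
Ac = (0, 0, 7/24, -71/22)
Σ b_i: (-463/60)·1 + 189/20·1 + (-2/3)·1 + (-1/15)·1 = 1 ✓
b·c: 189/20·1/3 + (-2/3)·31/8 + (-1/15)·1 = 1/2 ✓
b·c²: 189/20·1/9 + (-2/3)·961/64 + (-1/15)·1 = -4333/480 ≠ 1/3 ⇒ order 2.
b·Ac: (-2/3)·7/24 + (-1/15)·(-71/22) = 41/1980 ≠ 1/6

2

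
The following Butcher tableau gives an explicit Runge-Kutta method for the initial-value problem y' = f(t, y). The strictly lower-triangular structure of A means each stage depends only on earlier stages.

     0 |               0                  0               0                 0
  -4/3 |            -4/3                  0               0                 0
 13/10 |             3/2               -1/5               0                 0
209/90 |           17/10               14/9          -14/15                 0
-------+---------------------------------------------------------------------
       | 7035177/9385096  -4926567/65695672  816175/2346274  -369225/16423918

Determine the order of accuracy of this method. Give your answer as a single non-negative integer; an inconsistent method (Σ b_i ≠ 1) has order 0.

3

b = (7035177/9385096, -4926567/65695672, 816175/2346274, -369225/16423918)
c = (0, -4/3, 13/10, 209/90)
Ac = (0, 0, 4/15, -2219/675)
Σ b_i: 7035177/9385096·1 + (-4926567/65695672)·1 + 816175/2346274·1 + (-369225/16423918)·1 = 1 ✓
b·c: (-4926567/65695672)·(-4/3) + 816175/2346274·13/10 + (-369225/16423918)·209/90 = 1/2 ✓
b·c²: (-4926567/65695672)·16/9 + 816175/2346274·169/100 + (-369225/16423918)·43681/8100 = 1/3 ✓
b·Ac: 816175/2346274·4/15 + (-369225/16423918)·(-2219/675) = 1/6 ✓
b·c³: (-4926567/65695672)·(-64/27) + 816175/2346274·2197/1000 + (-369225/16423918)·9129329/729000 = 418406131/633493980 ≠ 1/4 ⇒ order 3.
b·(c∘Ac): 816175/2346274·26/75 + (-369225/16423918)·(-463771/60750) = 61705051/211164660 ≠ 1/8
b·Ac²: 816175/2346274·(-16/45) + (-369225/16423918)·24059/20250 = -31757717/211164660 ≠ 1/12
b·A²c: (-369225/16423918)·(-56/225) = 6564/1173137 ≠ 1/24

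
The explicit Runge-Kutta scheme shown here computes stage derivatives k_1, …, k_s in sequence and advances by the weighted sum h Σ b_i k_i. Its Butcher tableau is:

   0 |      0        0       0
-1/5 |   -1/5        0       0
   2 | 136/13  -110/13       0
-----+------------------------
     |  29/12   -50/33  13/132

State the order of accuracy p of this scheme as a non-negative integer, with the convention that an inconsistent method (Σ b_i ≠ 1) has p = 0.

3

b = (29/12, -50/33, 13/132)
c = (0, -1/5, 2)
Ac = (0, 0, 22/13)
Σ b_i: 29/12·1 + (-50/33)·1 + 13/132·1 = 1 ✓
b·c: (-50/33)·(-1/5) + 13/132·2 = 1/2 ✓
b·c²: (-50/33)·1/25 + 13/132·4 = 1/3 ✓
b·Ac: 13/132·22/13 = 1/6 ✓; 3 stages ⇒ order 3.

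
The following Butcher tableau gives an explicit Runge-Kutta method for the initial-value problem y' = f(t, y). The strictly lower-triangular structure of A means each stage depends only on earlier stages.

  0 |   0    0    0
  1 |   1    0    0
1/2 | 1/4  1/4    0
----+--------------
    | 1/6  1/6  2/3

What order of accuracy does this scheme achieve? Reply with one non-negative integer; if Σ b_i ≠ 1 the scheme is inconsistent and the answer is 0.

b = (1/6, 1/6, 2/3)
c = (0, 1, 1/2)
Ac = (0, 0, 1/4)
Σ b_i: 1/6·1 + 1/6·1 + 2/3·1 = 1 ✓
b·c: 1/6·1 + 2/3·1/2 = 1/2 ✓
b·c²: 1/6·1 + 2/3·1/4 = 1/3 ✓
b·Ac: 2/3·1/4 = 1/6 ✓; 3 stages ⇒ order 3.

3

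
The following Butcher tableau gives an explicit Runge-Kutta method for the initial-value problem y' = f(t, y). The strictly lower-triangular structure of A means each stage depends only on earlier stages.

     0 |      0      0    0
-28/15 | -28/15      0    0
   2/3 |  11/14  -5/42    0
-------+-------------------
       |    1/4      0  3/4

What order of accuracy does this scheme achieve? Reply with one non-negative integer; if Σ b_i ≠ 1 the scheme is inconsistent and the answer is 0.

3

b = (1/4, 0, 3/4)
c = (0, -28/15, 2/3)
Ac = (0, 0, 2/9)
Σ b_i: 1/4·1 + 3/4·1 = 1 ✓
b·c: 3/4·2/3 = 1/2 ✓
b·c²: 3/4·4/9 = 1/3 ✓
b·Ac: 3/4·2/9 = 1/6 ✓; 3 stages ⇒ order 3.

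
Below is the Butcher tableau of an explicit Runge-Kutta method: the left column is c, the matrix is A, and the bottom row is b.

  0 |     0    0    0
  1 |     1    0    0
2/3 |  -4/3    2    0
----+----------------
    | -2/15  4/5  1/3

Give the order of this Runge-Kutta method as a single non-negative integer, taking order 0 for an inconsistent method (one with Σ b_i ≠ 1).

1

b = (-2/15, 4/5, 1/3)
c = (0, 1, 2/3)
Ac = (0, 0, 2)
Σ b_i: (-2/15)·1 + 4/5·1 + 1/3·1 = 1 ✓
b·c: 4/5·1 + 1/3·2/3 = 46/45 ≠ 1/2 ⇒ order 1.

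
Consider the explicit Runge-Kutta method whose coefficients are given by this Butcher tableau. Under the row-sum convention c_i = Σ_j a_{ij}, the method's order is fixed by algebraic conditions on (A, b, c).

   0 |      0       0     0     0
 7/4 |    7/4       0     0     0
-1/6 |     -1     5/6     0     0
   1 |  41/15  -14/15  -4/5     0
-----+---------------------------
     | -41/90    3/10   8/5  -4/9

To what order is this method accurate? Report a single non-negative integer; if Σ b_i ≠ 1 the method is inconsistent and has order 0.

1

b = (-41/90, 3/10, 8/5, -4/9)
c = (0, 7/4, -1/6, 1)
Ac = (0, 0, 35/24, -3/2)
Σ b_i: (-41/90)·1 + 3/10·1 + 8/5·1 + (-4/9)·1 = 1 ✓
b·c: 3/10·7/4 + 8/5·(-1/6) + (-4/9)·1 = -67/360 ≠ 1/2 ⇒ order 1.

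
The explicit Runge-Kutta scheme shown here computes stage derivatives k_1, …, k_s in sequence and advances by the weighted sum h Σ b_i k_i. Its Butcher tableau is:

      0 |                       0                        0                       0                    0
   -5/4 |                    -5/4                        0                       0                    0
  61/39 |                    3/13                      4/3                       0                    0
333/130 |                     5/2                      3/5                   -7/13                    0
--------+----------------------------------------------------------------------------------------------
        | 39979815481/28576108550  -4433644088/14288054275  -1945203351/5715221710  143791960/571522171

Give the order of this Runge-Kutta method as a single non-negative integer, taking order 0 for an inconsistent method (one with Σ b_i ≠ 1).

b = (39979815481/28576108550, -4433644088/14288054275, -1945203351/5715221710, 143791960/571522171)
c = (0, -5/4, 61/39, 333/130)
Ac = (0, 0, -5/3, -3229/2028)
Σ b_i: 39979815481/28576108550·1 + (-4433644088/14288054275)·1 + (-1945203351/5715221710)·1 + 143791960/571522171·1 = 1 ✓
b·c: (-4433644088/14288054275)·(-5/4) + (-1945203351/5715221710)·61/39 + 143791960/571522171·333/130 = 1/2 ✓
b·c²: (-4433644088/14288054275)·25/16 + (-1945203351/5715221710)·3721/1521 + 143791960/571522171·110889/16900 = 1/3 ✓
b·Ac: (-1945203351/5715221710)·(-5/3) + 143791960/571522171·(-3229/2028) = 1/6 ✓
b·c³: (-4433644088/14288054275)·(-125/64) + (-1945203351/5715221710)·226981/59319 + 143791960/571522171·36926037/2197000 = 47240796099659/13373618801400 ≠ 1/4 ⇒ order 3.
b·(c∘Ac): (-1945203351/5715221710)·(-305/117) + 143791960/571522171·(-358419/87880) = -6191115157/44578729338 ≠ 1/8
b·Ac²: (-1945203351/5715221710)·25/12 + 143791960/571522171·(-120157/316368) = -430431844385/534944752056 ≠ 1/12
b·A²c: 143791960/571522171·35/39 = 387132200/1714566513 ≠ 1/24

3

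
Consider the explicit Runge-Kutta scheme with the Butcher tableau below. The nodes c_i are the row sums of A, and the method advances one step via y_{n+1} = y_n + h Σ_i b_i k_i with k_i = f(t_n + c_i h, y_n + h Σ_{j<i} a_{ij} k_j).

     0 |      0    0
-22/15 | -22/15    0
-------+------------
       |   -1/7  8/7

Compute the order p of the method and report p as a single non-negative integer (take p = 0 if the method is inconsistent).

1

b = (-1/7, 8/7)
c = (0, -22/15)
Σ b_i: (-1/7)·1 + 8/7·1 = 1 ✓
b·c: 8/7·(-22/15) = -176/105 ≠ 1/2 ⇒ order 1.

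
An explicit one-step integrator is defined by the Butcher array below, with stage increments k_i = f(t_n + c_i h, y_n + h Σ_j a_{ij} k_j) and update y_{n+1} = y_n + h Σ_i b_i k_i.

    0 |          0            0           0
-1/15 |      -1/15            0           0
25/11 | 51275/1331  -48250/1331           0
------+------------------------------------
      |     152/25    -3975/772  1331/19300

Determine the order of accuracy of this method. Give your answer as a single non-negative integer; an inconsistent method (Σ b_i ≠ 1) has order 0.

b = (152/25, -3975/772, 1331/19300)
c = (0, -1/15, 25/11)
Ac = (0, 0, 9650/3993)
Σ b_i: 152/25·1 + (-3975/772)·1 + 1331/19300·1 = 1 ✓
b·c: (-3975/772)·(-1/15) + 1331/19300·25/11 = 1/2 ✓
b·c²: (-3975/772)·1/225 + 1331/19300·625/121 = 1/3 ✓
b·Ac: 1331/19300·9650/3993 = 1/6 ✓; 3 stages ⇒ order 3.

3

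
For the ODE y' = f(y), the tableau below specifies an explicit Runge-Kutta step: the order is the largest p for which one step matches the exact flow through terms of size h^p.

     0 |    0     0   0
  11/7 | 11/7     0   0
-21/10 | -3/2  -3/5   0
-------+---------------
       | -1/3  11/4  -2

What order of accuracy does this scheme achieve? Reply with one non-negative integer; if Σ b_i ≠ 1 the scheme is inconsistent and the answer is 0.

b = (-1/3, 11/4, -2)
c = (0, 11/7, -21/10)
Ac = (0, 0, -33/35)
Σ b_i: (-1/3)·1 + 11/4·1 + (-2)·1 = 5/12 ≠ 1 ⇒ order 0.

0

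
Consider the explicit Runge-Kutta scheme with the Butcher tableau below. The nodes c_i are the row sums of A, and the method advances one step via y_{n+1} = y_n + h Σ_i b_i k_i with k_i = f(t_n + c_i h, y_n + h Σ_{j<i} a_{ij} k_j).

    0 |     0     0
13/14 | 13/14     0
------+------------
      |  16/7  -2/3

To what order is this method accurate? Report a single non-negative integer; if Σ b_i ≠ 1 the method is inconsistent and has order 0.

0

b = (16/7, -2/3)
c = (0, 13/14)
Σ b_i: 16/7·1 + (-2/3)·1 = 34/21 ≠ 1 ⇒ order 0.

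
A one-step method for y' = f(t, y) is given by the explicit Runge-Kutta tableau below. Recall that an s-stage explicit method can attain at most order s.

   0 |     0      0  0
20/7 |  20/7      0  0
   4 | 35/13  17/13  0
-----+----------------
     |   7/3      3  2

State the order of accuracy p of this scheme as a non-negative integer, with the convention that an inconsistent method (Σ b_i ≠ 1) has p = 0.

0

b = (7/3, 3, 2)
c = (0, 20/7, 4)
Ac = (0, 0, 340/91)
Σ b_i: 7/3·1 + 3·1 + 2·1 = 22/3 ≠ 1 ⇒ order 0.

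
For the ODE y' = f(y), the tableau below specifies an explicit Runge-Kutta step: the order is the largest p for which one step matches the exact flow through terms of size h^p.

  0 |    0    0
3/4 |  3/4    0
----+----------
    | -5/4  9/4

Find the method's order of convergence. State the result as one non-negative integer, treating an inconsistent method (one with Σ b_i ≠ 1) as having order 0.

1

b = (-5/4, 9/4)
c = (0, 3/4)
Σ b_i: (-5/4)·1 + 9/4·1 = 1 ✓
b·c: 9/4·3/4 = 27/16 ≠ 1/2 ⇒ order 1.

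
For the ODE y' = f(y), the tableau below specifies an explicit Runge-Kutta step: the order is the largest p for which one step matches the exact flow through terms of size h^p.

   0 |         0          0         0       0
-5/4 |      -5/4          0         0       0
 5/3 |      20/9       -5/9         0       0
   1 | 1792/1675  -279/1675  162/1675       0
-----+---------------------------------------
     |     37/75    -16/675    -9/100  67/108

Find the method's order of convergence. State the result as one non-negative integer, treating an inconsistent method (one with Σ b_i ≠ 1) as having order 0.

4

b = (37/75, -16/675, -9/100, 67/108)
c = (0, -5/4, 5/3, 1)
Ac = (0, 0, 25/36, 99/268)
Σ b_i: 37/75·1 + (-16/675)·1 + (-9/100)·1 + 67/108·1 = 1 ✓
b·c: (-16/675)·(-5/4) + (-9/100)·5/3 + 67/108·1 = 1/2 ✓
b·c²: (-16/675)·25/16 + (-9/100)·25/9 + 67/108·1 = 1/3 ✓
b·Ac: (-9/100)·25/36 + 67/108·99/268 = 1/6 ✓
b·c³: (-16/675)·(-125/64) + (-9/100)·125/27 + 67/108·1 = 1/4 ✓
b·(c∘Ac): (-9/100)·125/108 + 67/108·99/268 = 1/8 ✓
b·Ac²: (-9/100)·(-125/144) + 67/108·9/1072 = 1/12 ✓
b·A²c: 67/108·9/134 = 1/24 ✓; 4 stages ⇒ order 4.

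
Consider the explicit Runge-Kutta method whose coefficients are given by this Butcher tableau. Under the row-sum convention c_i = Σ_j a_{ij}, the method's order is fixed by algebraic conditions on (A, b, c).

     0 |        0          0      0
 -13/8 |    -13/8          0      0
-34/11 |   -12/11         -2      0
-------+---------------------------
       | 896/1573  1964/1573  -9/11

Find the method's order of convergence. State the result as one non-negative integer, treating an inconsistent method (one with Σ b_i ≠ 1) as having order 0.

b = (896/1573, 1964/1573, -9/11)
c = (0, -13/8, -34/11)
Ac = (0, 0, 13/4)
Σ b_i: 896/1573·1 + 1964/1573·1 + (-9/11)·1 = 1 ✓
b·c: 1964/1573·(-13/8) + (-9/11)·(-34/11) = 1/2 ✓
b·c²: 1964/1573·169/64 + (-9/11)·1156/121 = -96251/21296 ≠ 1/3 ⇒ order 2.
b·Ac: (-9/11)·13/4 = -117/44 ≠ 1/6

2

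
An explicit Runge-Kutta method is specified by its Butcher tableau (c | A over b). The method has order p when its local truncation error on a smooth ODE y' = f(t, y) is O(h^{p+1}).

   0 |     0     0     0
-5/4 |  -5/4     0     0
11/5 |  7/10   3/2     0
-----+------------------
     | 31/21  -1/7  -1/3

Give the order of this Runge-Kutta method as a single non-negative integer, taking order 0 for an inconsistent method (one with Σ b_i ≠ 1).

1

b = (31/21, -1/7, -1/3)
c = (0, -5/4, 11/5)
Ac = (0, 0, -15/8)
Σ b_i: 31/21·1 + (-1/7)·1 + (-1/3)·1 = 1 ✓
b·c: (-1/7)·(-5/4) + (-1/3)·11/5 = -233/420 ≠ 1/2 ⇒ order 1.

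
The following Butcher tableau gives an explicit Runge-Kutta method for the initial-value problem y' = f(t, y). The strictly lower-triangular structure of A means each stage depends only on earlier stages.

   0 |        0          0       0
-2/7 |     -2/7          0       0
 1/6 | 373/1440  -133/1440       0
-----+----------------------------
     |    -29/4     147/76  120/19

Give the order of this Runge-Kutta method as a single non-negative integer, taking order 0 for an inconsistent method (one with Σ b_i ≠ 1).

3

b = (-29/4, 147/76, 120/19)
c = (0, -2/7, 1/6)
Ac = (0, 0, 19/720)
Σ b_i: (-29/4)·1 + 147/76·1 + 120/19·1 = 1 ✓
b·c: 147/76·(-2/7) + 120/19·1/6 = 1/2 ✓
b·c²: 147/76·4/49 + 120/19·1/36 = 1/3 ✓
b·Ac: 120/19·19/720 = 1/6 ✓; 3 stages ⇒ order 3.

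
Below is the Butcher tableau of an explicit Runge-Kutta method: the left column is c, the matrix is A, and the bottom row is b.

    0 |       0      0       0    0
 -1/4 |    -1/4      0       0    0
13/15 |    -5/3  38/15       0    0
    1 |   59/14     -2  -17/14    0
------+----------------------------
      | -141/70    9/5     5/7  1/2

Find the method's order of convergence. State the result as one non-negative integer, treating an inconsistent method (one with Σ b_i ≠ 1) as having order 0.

1

b = (-141/70, 9/5, 5/7, 1/2)
c = (0, -1/4, 13/15, 1)
Ac = (0, 0, -19/30, -58/105)
Σ b_i: (-141/70)·1 + 9/5·1 + 5/7·1 + 1/2·1 = 1 ✓
b·c: 9/5·(-1/4) + 5/7·13/15 + 1/2·1 = 281/420 ≠ 1/2 ⇒ order 1.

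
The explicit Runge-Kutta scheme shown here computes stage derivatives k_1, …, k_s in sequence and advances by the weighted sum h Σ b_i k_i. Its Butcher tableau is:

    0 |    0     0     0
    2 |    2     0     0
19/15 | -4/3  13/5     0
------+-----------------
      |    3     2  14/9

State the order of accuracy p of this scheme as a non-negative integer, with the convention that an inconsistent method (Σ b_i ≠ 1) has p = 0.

0

b = (3, 2, 14/9)
c = (0, 2, 19/15)
Ac = (0, 0, 26/5)
Σ b_i: 3·1 + 2·1 + 14/9·1 = 59/9 ≠ 1 ⇒ order 0.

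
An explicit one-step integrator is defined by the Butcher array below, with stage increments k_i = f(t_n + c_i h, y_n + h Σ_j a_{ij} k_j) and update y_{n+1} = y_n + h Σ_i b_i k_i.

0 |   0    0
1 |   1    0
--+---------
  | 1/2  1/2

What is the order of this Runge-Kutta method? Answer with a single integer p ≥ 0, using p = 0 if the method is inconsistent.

2

b = (1/2, 1/2)
c = (0, 1)
Σ b_i: 1/2·1 + 1/2·1 = 1 ✓
b·c: 1/2·1 = 1/2 ✓; 2 stages ⇒ order 2.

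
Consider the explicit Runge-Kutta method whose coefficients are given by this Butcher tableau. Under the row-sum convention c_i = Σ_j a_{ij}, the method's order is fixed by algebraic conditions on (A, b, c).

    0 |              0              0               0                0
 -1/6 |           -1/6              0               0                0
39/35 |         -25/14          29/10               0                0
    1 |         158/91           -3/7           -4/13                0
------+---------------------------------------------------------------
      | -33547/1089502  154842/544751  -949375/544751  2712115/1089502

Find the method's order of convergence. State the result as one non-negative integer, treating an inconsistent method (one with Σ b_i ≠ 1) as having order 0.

3

b = (-33547/1089502, 154842/544751, -949375/544751, 2712115/1089502)
c = (0, -1/6, 39/35, 1)
Ac = (0, 0, -29/60, -19/70)
Σ b_i: (-33547/1089502)·1 + 154842/544751·1 + (-949375/544751)·1 + 2712115/1089502·1 = 1 ✓
b·c: 154842/544751·(-1/6) + (-949375/544751)·39/35 + 2712115/1089502·1 = 1/2 ✓
b·c²: 154842/544751·1/36 + (-949375/544751)·1521/1225 + 2712115/1089502·1 = 1/3 ✓
b·Ac: (-949375/544751)·(-29/60) + 2712115/1089502·(-19/70) = 1/6 ✓
b·c³: 154842/544751·(-1/216) + (-949375/544751)·59319/42875 + 2712115/1089502·1 = 10545821/137277252 ≠ 1/4 ⇒ order 3.
b·(c∘Ac): (-949375/544751)·(-377/700) + 2712115/1089502·(-19/70) = 286467/1089502 ≠ 1/8
b·Ac²: (-949375/544751)·29/360 + 2712115/1089502·(-5791/14700) = -769469761/686386260 ≠ 1/12
b·A²c: 2712115/1089502·29/195 = 15730267/42490578 ≠ 1/24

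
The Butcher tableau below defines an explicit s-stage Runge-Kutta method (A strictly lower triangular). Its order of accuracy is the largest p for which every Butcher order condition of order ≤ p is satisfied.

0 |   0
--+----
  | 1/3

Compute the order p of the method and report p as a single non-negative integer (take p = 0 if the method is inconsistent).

0

b = (1/3)
c = (0)
Σ b_i: 1/3·1 = 1/3 ≠ 1 ⇒ order 0.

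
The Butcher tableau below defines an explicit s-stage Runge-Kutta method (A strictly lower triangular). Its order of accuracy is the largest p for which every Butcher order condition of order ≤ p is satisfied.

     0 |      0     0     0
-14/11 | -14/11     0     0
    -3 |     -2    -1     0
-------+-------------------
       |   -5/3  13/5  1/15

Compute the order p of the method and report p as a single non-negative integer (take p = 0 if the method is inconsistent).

1

b = (-5/3, 13/5, 1/15)
c = (0, -14/11, -3)
Ac = (0, 0, 14/11)
Σ b_i: (-5/3)·1 + 13/5·1 + 1/15·1 = 1 ✓
b·c: 13/5·(-14/11) + 1/15·(-3) = -193/55 ≠ 1/2 ⇒ order 1.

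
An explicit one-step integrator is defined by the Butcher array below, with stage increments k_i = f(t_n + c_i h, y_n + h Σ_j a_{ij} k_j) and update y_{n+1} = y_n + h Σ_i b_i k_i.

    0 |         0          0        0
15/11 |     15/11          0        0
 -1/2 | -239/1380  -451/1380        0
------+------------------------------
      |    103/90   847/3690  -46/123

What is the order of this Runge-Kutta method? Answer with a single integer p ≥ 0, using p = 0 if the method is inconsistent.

b = (103/90, 847/3690, -46/123)
c = (0, 15/11, -1/2)
Ac = (0, 0, -41/92)
Σ b_i: 103/90·1 + 847/3690·1 + (-46/123)·1 = 1 ✓
b·c: 847/3690·15/11 + (-46/123)·(-1/2) = 1/2 ✓
b·c²: 847/3690·225/121 + (-46/123)·1/4 = 1/3 ✓
b·Ac: (-46/123)·(-41/92) = 1/6 ✓; 3 stages ⇒ order 3.

3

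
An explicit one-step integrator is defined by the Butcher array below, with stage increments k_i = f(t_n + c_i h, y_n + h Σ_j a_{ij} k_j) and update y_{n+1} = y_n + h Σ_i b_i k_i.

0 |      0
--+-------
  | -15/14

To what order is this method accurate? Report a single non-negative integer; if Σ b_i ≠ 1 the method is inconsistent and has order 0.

b = (-15/14)
c = (0)
Σ b_i: (-15/14)·1 = -15/14 ≠ 1 ⇒ order 0.

0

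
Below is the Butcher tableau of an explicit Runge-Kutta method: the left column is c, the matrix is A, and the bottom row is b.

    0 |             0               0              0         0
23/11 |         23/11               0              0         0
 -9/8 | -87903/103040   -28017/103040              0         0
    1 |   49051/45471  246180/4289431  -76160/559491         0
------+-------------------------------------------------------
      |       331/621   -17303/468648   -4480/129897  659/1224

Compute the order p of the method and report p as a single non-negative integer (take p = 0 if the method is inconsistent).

b = (331/621, -17303/468648, -4480/129897, 659/1224)
c = (0, 23/11, -9/8, 1)
Ac = (0, 0, -2547/4480, 180/659)
Σ b_i: 331/621·1 + (-17303/468648)·1 + (-4480/129897)·1 + 659/1224·1 = 1 ✓
b·c: (-17303/468648)·23/11 + (-4480/129897)·(-9/8) + 659/1224·1 = 1/2 ✓
b·c²: (-17303/468648)·529/121 + (-4480/129897)·81/64 + 659/1224·1 = 1/3 ✓
b·Ac: (-4480/129897)·(-2547/4480) + 659/1224·180/659 = 1/6 ✓
b·c³: (-17303/468648)·12167/1331 + (-4480/129897)·(-729/512) + 659/1224·1 = 1/4 ✓
b·(c∘Ac): (-4480/129897)·22923/35840 + 659/1224·180/659 = 1/8 ✓
b·Ac²: (-4480/129897)·(-58581/49280) + 659/1224·570/7249 = 1/12 ✓
b·A²c: 659/1224·51/659 = 1/24 ✓; 4 stages ⇒ order 4.

4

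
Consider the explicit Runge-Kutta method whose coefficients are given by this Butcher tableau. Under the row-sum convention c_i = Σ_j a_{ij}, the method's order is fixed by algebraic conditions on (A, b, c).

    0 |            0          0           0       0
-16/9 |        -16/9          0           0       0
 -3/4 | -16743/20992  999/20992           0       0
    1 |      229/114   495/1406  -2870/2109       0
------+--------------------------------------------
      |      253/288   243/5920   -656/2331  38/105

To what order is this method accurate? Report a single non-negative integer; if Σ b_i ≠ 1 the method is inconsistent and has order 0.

4

b = (253/288, 243/5920, -656/2331, 38/105)
c = (0, -16/9, -3/4, 1)
Ac = (0, 0, -111/1312, 15/38)
Σ b_i: 253/288·1 + 243/5920·1 + (-656/2331)·1 + 38/105·1 = 1 ✓
b·c: 243/5920·(-16/9) + (-656/2331)·(-3/4) + 38/105·1 = 1/2 ✓
b·c²: 243/5920·256/81 + (-656/2331)·9/16 + 38/105·1 = 1/3 ✓
b·Ac: (-656/2331)·(-111/1312) + 38/105·15/38 = 1/6 ✓
b·c³: 243/5920·(-4096/729) + (-656/2331)·(-27/64) + 38/105·1 = 1/4 ✓
b·(c∘Ac): (-656/2331)·333/5248 + 38/105·15/38 = 1/8 ✓
b·Ac²: (-656/2331)·37/246 + 38/105·25/72 = 1/12 ✓
b·A²c: 38/105·35/304 = 1/24 ✓; 4 stages ⇒ order 4.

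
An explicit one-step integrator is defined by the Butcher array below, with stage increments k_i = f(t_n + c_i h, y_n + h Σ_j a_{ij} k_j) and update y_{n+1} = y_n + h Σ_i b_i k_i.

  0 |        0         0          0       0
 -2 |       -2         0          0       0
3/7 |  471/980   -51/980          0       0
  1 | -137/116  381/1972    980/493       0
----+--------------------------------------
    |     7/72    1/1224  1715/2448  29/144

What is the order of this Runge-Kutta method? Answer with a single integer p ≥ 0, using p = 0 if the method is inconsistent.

b = (7/72, 1/1224, 1715/2448, 29/144)
c = (0, -2, 3/7, 1)
Ac = (0, 0, 51/490, 27/58)
Σ b_i: 7/72·1 + 1/1224·1 + 1715/2448·1 + 29/144·1 = 1 ✓
b·c: 1/1224·(-2) + 1715/2448·3/7 + 29/144·1 = 1/2 ✓
b·c²: 1/1224·4 + 1715/2448·9/49 + 29/144·1 = 1/3 ✓
b·Ac: 1715/2448·51/490 + 29/144·27/58 = 1/6 ✓
b·c³: 1/1224·(-8) + 1715/2448·27/343 + 29/144·1 = 1/4 ✓
b·(c∘Ac): 1715/2448·153/3430 + 29/144·27/58 = 1/8 ✓
b·Ac²: 1715/2448·(-51/245) + 29/144·33/29 = 1/12 ✓
b·A²c: 29/144·6/29 = 1/24 ✓; 4 stages ⇒ order 4.

4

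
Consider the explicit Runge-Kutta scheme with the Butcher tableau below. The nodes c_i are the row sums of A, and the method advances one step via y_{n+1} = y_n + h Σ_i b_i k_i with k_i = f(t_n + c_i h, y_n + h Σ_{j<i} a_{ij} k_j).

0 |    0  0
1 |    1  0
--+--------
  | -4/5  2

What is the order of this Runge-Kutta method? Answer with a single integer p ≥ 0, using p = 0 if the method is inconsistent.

0

b = (-4/5, 2)
c = (0, 1)
Σ b_i: (-4/5)·1 + 2·1 = 6/5 ≠ 1 ⇒ order 0.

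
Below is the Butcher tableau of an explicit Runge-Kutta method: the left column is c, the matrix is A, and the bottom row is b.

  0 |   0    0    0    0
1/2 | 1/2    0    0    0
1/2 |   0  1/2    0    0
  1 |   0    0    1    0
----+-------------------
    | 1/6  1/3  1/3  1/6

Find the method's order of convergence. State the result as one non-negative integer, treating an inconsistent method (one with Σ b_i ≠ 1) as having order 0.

b = (1/6, 1/3, 1/3, 1/6)
c = (0, 1/2, 1/2, 1)
Ac = (0, 0, 1/4, 1/2)
Σ b_i: 1/6·1 + 1/3·1 + 1/3·1 + 1/6·1 = 1 ✓
b·c: 1/3·1/2 + 1/3·1/2 + 1/6·1 = 1/2 ✓
b·c²: 1/3·1/4 + 1/3·1/4 + 1/6·1 = 1/3 ✓
b·Ac: 1/3·1/4 + 1/6·1/2 = 1/6 ✓
b·c³: 1/3·1/8 + 1/3·1/8 + 1/6·1 = 1/4 ✓
b·(c∘Ac): 1/3·1/8 + 1/6·1/2 = 1/8 ✓
b·Ac²: 1/3·1/8 + 1/6·1/4 = 1/12 ✓
b·A²c: 1/6·1/4 = 1/24 ✓; 4 stages ⇒ order 4.

4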